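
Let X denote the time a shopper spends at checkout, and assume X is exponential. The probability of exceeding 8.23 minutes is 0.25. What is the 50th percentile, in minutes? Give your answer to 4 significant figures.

4.115

e^(−λ·8.23) = 0.25 ⇒ λ = −ln(0.25)/8.23 = 0.168444.
50th percentile: 1 − e^(−λt) = 0.5, t = −ln(0.5)/λ = 4.115 minutes.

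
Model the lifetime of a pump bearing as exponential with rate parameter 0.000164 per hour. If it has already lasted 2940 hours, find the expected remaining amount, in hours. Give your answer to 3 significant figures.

By memorylessness, the remaining amount past any threshold is again Exp(λ) with mean 1/λ = 6097.56 hours.

6100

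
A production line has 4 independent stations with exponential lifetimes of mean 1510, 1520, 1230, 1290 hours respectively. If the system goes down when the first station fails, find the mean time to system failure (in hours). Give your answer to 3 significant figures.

344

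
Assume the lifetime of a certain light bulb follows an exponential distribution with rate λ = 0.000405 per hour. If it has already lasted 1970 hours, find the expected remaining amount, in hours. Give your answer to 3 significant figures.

2470

By memorylessness, the remaining amount past any threshold is again Exp(λ) with mean 1/λ = 2469.14 hours.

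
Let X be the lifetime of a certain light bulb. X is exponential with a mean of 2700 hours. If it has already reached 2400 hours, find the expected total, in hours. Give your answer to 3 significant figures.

5100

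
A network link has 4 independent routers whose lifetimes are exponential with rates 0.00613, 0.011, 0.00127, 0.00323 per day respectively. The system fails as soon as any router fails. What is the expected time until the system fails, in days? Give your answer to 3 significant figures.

The time to first failure is exponential with rate Σλ = 0.00613 + 0.011 + 0.00127 + 0.00323 = 0.02163.
E[min] = 1/Σλ = 1/0.02163 = 46.2321 days.

46.2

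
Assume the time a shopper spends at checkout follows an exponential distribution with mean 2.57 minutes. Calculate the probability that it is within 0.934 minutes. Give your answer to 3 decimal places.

The rate is λ = 1/2.57 = 0.389105 per minute.
P(X ≤ 0.934) = 1 − e^(−λ·0.934) = 1 − e^(−0.36342) ≈ 0.305.

0.305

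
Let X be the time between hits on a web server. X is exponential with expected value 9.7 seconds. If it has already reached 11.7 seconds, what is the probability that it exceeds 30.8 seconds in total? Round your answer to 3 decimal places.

0.140

The rate is λ = 1/9.7 = 0.103093 per second.
By the memoryless property, P(X > 11.7+19.1 | X > 11.7) = P(X > 19.1).
P(X > 19.1) = e^(−1.9691) ≈ 0.140.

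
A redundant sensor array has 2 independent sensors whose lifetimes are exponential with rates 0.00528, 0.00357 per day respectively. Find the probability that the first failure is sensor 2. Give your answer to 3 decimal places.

The time to first failure is exponential with rate Σλ = 0.00528 + 0.00357 = 0.00885.
P(sensor 2 first) = λ_2/Σλ = 0.00357/0.00885 ≈ 0.403.

0.403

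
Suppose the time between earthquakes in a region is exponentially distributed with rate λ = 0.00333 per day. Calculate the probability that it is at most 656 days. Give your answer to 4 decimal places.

0.8875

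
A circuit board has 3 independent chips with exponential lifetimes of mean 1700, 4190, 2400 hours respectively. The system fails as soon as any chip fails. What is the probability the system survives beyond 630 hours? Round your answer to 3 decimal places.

0.457

The first failure time is exponential with rate Σλ_i = 1/1700 + 1/4190 + 1/2400 = 0.00124357 per hour.
P(min > 630) = e^(−0.00124357·630) = e^(−0.78345) ≈ 0.457.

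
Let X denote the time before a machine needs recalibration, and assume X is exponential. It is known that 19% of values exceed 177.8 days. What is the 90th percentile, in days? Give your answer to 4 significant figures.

246.5

e^(−λ·177.8) = 0.19 ⇒ λ = −ln(0.19)/177.8 = 0.00934045.
90th percentile: 1 − e^(−λt) = 0.9, t = −ln(0.1)/λ = 246.518 days.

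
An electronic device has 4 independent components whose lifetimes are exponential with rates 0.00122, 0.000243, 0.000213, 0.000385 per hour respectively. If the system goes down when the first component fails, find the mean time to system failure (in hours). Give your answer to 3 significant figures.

The time to first failure is exponential with rate Σλ = 0.00122 + 0.000243 + 0.000213 + 0.000385 = 0.002061.
E[min] = 1/Σλ = 1/0.002061 = 485.201 hours.

485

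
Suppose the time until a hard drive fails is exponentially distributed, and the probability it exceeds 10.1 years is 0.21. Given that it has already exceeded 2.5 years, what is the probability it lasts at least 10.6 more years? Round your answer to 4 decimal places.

0.1944

From e^(−λ·10.1) = 0.21, λ = −ln(0.21)/10.1 = 0.15452.
Memoryless: P(X > 2.5+10.6 | X > 2.5) = P(X > 10.6) = e^(−0.15452·10.6) ≈ 0.1944.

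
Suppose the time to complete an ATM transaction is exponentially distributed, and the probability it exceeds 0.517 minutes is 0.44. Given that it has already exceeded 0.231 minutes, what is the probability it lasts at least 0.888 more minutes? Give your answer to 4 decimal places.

From e^(−λ·0.517) = 0.44, λ = −ln(0.44)/0.517 = 1.58797.
Memoryless: P(X > 0.231+0.888 | X > 0.231) = P(X > 0.888) = e^(−1.58797·0.888) ≈ 0.2441.

0.2441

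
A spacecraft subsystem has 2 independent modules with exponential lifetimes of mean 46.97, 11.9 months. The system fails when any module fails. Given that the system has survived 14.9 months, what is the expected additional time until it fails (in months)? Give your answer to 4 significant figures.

9.495

First-failure rate Σλ = 1/46.97 + 1/11.9 = 0.105324.
By memorylessness the expected residual is 1/Σλ = 9.49453 months, regardless of the 14.9 already elapsed.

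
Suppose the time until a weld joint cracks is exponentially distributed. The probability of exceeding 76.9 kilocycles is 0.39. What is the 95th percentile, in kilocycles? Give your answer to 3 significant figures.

245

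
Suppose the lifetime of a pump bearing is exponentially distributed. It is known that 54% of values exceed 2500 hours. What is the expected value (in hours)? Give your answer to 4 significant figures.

e^(−λ·2500) = 0.54 ⇒ λ = −ln(0.54)/2500 = 0.000246474.
Mean = 1/λ = 4057.22 hours.

4057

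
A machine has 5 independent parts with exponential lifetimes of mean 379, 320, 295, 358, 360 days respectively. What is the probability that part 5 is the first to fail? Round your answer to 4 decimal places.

Rates: λ_i = 1/mean_i → 0.00263852, 0.003125, 0.00338983, 0.0027933, 0.00277778; Σλ = 0.0147244.
P(part 5 first) = λ_5/Σλ = 0.00277778/0.0147244 ≈ 0.1887.

0.1887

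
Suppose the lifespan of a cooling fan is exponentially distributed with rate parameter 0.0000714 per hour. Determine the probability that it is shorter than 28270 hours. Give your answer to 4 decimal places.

0.8671

P(X ≤ 28270) = 1 − e^(−λ·28270) = 1 − e^(−2.0185) ≈ 0.8671.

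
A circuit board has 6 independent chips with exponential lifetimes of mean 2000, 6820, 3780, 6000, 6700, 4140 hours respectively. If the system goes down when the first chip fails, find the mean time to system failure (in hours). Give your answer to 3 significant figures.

The first failure time is exponential with rate Σλ_i = 1/2000 + 1/6820 + 1/3780 + 1/6000 + 1/6700 + 1/4140 = 0.00146864 per hour.
E[min] = 1/Σλ = 1/0.00146864 = 680.9 hours.

681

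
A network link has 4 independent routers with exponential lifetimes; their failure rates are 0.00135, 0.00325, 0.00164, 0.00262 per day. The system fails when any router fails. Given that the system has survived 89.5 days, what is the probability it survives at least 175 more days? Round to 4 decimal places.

Time to first failure ~ Exp(Σλ) with Σλ = 0.00886.
By memorylessness, P(T > 89.5+175 | T > 89.5) = P(T > 175) = e^(−0.00886·175) ≈ 0.2121.

0.2121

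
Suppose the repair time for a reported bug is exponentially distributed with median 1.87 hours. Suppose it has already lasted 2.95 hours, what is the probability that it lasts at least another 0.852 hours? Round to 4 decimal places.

For an exponential, median = ln(2)/λ, so λ = ln 2 / 1.87 = 0.370667 per hour.
P(X > s+t | X > s) = e^(−λ(s+t))/e^(−λs) = e^(−λt), independent of s = 2.95.
P(X > 0.852) = e^(−0.31581) ≈ 0.7292.

0.7292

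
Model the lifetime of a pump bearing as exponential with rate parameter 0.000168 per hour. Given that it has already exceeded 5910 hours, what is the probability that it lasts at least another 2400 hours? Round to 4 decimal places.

0.6682

The exponential is memoryless, so the remaining time is again Exp(λ): the condition X > 5910 is irrelevant.
P(X > 2400) = e^(−0.4032) ≈ 0.6682.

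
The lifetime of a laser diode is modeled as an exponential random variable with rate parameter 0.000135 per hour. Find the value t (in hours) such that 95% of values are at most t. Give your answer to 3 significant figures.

Set 1 − e^(−λt) = 0.95, so t = −ln(0.05)/λ = 2.9957/0.000135 ≈ 22190.6 hours.

22200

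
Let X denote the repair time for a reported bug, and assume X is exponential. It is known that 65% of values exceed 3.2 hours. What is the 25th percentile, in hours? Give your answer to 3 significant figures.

e^(−λ·3.2) = 0.65 ⇒ λ = −ln(0.65)/3.2 = 0.13462.
25th percentile: 1 − e^(−λt) = 0.25, t = −ln(0.75)/λ = 2.137 hours.

2.14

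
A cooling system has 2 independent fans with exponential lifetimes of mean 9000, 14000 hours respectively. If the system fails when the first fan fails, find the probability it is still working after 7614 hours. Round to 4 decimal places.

The first failure time is exponential with rate Σλ_i = 1/9000 + 1/14000 = 0.00018254 per hour.
P(min > 7614) = e^(−0.00018254·7614) = e^(−1.3899) ≈ 0.2491.

0.2491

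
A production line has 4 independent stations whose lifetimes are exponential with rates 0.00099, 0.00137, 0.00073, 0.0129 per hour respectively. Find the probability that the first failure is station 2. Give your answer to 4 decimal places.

The time to first failure is exponential with rate Σλ = 0.00099 + 0.00137 + 0.00073 + 0.0129 = 0.01599.
P(station 2 first) = λ_2/Σλ = 0.00137/0.01599 ≈ 0.0857.

0.0857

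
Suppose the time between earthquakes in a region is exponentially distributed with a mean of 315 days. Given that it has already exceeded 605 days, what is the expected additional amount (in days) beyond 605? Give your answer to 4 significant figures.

The rate is λ = 1/315 = 0.0031746 per day.
By memorylessness, the remaining amount past any threshold is again Exp(λ) with mean 1/λ = 315 days.

315.0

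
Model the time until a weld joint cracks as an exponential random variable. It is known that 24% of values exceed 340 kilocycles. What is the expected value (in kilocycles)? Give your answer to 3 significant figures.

238

e^(−λ·340) = 0.24 ⇒ λ = −ln(0.24)/340 = 0.0041974.
Mean = 1/λ = 238.243 kilocycles.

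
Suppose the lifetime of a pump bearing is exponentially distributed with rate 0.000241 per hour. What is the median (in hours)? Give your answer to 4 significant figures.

Set 1 − e^(−λt) = 0.5, so t = −ln(0.5)/λ = 0.69315/0.000241 ≈ 2876.13 hours.

2876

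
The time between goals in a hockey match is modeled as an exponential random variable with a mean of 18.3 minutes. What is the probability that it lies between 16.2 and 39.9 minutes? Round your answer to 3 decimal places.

The rate is λ = 1/18.3 = 0.0546448 per minute.
P(16.2 < X < 39.9) = e^(−λ·16.2) − e^(−λ·39.9) = 0.41261 − 0.11300 ≈ 0.300.

0.300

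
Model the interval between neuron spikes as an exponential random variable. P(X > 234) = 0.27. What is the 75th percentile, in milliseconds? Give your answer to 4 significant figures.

247.8

e^(−λ·234) = 0.27 ⇒ λ = −ln(0.27)/234 = 0.00559544.
75th percentile: 1 − e^(−λt) = 0.75, t = −ln(0.25)/λ = 247.754 milliseconds.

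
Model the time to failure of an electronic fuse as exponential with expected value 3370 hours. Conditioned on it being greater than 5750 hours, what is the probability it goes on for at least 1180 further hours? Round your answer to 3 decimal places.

The rate is λ = 1/3370 = 0.000296736 per hour.
By the memoryless property, P(X > 5750+1180 | X > 5750) = P(X > 1180).
P(X > 1180) = e^(−0.35015) ≈ 0.705.

0.705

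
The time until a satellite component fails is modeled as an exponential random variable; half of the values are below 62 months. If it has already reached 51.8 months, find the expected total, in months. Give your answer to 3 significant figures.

For an exponential, median = ln(2)/λ, so λ = ln 2 / 62 = 0.0111798 per month.
By memorylessness, E[X | X > 51.8] = 51.8 + 1/λ = 51.8 + 89.4471 = 141.247 months.

141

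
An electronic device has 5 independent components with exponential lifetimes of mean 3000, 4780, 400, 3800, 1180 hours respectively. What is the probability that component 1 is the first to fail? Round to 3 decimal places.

Rates: λ_i = 1/mean_i → 0.000333333, 0.000209205, 0.0025, 0.000263158, 0.000847458; Σλ = 0.00415315.
P(component 1 first) = λ_1/Σλ = 0.000333333/0.00415315 ≈ 0.080.

0.080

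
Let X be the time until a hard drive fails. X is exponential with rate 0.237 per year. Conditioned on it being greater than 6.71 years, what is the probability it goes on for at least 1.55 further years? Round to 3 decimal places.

0.693

The exponential is memoryless, so the remaining time is again Exp(λ): the condition X > 6.71 is irrelevant.
P(X > 1.55) = e^(−0.36735) ≈ 0.693.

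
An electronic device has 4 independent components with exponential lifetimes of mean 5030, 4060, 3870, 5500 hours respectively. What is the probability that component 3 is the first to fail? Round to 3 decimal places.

0.292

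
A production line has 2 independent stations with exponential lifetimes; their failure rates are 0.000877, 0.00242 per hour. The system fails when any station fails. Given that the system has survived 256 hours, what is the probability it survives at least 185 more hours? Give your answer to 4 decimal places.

0.5434

Time to first failure ~ Exp(Σλ) with Σλ = 0.003297.
By memorylessness, P(T > 256+185 | T > 256) = P(T > 185) = e^(−0.003297·185) ≈ 0.5434.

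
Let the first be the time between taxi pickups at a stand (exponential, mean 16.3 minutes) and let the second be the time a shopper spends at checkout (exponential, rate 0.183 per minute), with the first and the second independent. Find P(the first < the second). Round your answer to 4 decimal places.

λ_1 = 1/16.3 = 0.0613497, λ_2 = 0.183.
For independent exponentials, P(the first < the second) = λ_1/(λ_1+λ_2) = 0.0613497/0.24435 ≈ 0.2511.

0.2511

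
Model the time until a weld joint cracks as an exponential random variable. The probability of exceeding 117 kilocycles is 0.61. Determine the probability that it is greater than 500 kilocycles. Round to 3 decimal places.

0.121

e^(−λ·117) = 0.61 ⇒ λ = −ln(0.61)/117 = 0.00422475.
P(X > 500) = e^(−0.00422475·500) = e^(−2.1124) ≈ 0.121.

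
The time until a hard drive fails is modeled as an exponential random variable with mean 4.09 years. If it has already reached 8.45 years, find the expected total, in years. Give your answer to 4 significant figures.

12.54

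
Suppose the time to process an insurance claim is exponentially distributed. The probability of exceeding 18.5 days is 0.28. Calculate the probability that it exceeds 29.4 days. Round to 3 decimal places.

0.132

e^(−λ·18.5) = 0.28 ⇒ λ = −ln(0.28)/18.5 = 0.068809.
P(X > 29.4) = e^(−0.068809·29.4) = e^(−2.023) ≈ 0.132.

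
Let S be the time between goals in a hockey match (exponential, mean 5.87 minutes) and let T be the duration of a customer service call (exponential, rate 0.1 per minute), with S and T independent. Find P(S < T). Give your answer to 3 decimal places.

λ_1 = 1/5.87 = 0.170358, λ_2 = 0.1.
For independent exponentials, P(S < T) = λ_1/(λ_1+λ_2) = 0.170358/0.270358 ≈ 0.630.

0.630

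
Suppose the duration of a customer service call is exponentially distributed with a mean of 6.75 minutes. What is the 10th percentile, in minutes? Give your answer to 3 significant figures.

0.711

The rate is λ = 1/6.75 = 0.148148 per minute.
Set 1 − e^(−λt) = 0.1, so t = −ln(0.9)/λ = 0.10536/0.148148 ≈ 0.711183 minutes.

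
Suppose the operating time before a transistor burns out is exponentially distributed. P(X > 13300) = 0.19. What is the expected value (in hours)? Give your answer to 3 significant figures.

e^(−λ·13300) = 0.19 ⇒ λ = −ln(0.19)/13300 = 0.000124867.
Mean = 1/λ = 8008.52 hours.

8010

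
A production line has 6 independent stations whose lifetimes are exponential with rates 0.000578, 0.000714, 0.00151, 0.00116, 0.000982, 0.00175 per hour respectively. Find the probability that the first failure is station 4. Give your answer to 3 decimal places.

0.173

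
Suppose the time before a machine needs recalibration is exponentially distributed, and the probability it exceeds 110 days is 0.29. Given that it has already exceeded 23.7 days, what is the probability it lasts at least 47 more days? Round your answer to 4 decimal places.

From e^(−λ·110) = 0.29, λ = −ln(0.29)/110 = 0.0112534.
Memoryless: P(X > 23.7+47 | X > 23.7) = P(X > 47) = e^(−0.0112534·47) ≈ 0.5892.

0.5892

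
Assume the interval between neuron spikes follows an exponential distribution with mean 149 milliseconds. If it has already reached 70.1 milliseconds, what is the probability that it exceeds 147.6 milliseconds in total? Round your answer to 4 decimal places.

0.5944

The rate is λ = 1/149 = 0.00671141 per millisecond.
By the memoryless property, P(X > 70.1+77.5 | X > 70.1) = P(X > 77.5).
P(X > 77.5) = e^(−0.52013) ≈ 0.5944.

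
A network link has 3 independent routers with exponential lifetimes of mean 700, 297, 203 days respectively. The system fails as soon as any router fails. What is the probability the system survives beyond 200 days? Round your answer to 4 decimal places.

0.1431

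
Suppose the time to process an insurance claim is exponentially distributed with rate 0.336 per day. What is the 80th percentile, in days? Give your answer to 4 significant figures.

Set 1 − e^(−λt) = 0.8, so t = −ln(0.2)/λ = 1.6094/0.336 ≈ 4.78999 days.

4.790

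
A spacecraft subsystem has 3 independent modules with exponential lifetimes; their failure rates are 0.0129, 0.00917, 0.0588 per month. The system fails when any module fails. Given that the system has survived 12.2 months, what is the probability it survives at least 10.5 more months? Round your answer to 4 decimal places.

0.4278

Time to first failure ~ Exp(Σλ) with Σλ = 0.08087.
By memorylessness, P(T > 12.2+10.5 | T > 12.2) = P(T > 10.5) = e^(−0.08087·10.5) ≈ 0.4278.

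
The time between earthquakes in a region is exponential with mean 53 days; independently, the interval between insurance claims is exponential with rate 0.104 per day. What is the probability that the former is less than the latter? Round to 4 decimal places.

λ_1 = 1/53 = 0.0188679, λ_2 = 0.104.
For independent exponentials, P(the former < the latter) = λ_1/(λ_1+λ_2) = 0.0188679/0.122868 ≈ 0.1536.

0.1536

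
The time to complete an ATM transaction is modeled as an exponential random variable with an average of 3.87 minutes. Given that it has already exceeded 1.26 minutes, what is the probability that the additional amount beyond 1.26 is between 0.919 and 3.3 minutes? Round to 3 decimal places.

The rate is λ = 1/3.87 = 0.258398 per minute.
Memoryless: the residual past 1.26 is again Exp(λ).
P(0.919 < residual < 3.3) = e^(−λ·0.919) − e^(−λ·3.3) = 0.78862 − 0.42626 ≈ 0.362.

0.362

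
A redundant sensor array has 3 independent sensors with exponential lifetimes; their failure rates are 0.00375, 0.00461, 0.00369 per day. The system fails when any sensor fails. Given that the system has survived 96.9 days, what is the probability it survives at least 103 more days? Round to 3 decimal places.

0.289

Time to first failure ~ Exp(Σλ) with Σλ = 0.01205.
By memorylessness, P(T > 96.9+103 | T > 96.9) = P(T > 103) = e^(−0.01205·103) ≈ 0.289.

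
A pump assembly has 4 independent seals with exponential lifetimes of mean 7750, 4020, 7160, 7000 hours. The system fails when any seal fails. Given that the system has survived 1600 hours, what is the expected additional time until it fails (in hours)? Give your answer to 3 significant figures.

First-failure rate Σλ = 1/7750 + 1/4020 + 1/7160 + 1/7000 = 0.00066031.
By memorylessness the expected residual is 1/Σλ = 1514.44 hours, regardless of the 1600 already elapsed.

1510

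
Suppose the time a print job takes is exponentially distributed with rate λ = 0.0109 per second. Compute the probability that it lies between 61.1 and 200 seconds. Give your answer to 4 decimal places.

P(61.1 < X < 200) = e^(−λ·61.1) − e^(−λ·200) = 0.51376 − 0.11304 ≈ 0.4007.

0.4007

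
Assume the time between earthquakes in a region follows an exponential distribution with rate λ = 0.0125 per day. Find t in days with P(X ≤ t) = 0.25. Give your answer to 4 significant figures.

23.01

Set 1 − e^(−λt) = 0.25, so t = −ln(0.75)/λ = 0.28768/0.0125 ≈ 23.0146 days.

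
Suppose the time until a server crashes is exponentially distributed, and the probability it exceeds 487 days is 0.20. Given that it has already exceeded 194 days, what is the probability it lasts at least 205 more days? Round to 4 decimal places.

0.5079

From e^(−λ·487) = 0.20, λ = −ln(0.20)/487 = 0.0033048.
Memoryless: P(X > 194+205 | X > 194) = P(X > 205) = e^(−0.0033048·205) ≈ 0.5079.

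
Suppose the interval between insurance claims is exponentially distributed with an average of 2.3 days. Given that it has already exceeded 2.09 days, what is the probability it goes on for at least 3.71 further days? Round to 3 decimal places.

0.199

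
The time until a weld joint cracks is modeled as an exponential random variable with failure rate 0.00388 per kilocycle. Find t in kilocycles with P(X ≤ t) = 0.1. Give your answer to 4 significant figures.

27.15

Set 1 − e^(−λt) = 0.1, so t = −ln(0.9)/λ = 0.10536/0.00388 ≈ 27.1548 kilocycles.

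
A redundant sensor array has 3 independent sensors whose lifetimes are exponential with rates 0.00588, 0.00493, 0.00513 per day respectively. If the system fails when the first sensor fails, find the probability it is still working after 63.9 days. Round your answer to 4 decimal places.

The time to first failure is exponential with rate Σλ = 0.00588 + 0.00493 + 0.00513 = 0.01594.
P(min > 63.9) = e^(−0.01594·63.9) = e^(−1.0186) ≈ 0.3611.

0.3611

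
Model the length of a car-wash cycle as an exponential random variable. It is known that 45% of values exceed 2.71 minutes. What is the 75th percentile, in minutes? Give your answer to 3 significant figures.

e^(−λ·2.71) = 0.45 ⇒ λ = −ln(0.45)/2.71 = 0.294652.
75th percentile: 1 − e^(−λt) = 0.75, t = −ln(0.25)/λ = 4.70485 minutes.

4.70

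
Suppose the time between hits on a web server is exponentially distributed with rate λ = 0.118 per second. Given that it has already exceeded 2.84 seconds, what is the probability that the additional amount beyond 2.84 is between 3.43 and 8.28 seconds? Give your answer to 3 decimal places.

Memoryless: the residual past 2.84 is again Exp(λ).
P(3.43 < residual < 8.28) = e^(−λ·3.43) − e^(−λ·8.28) = 0.66715 − 0.37642 ≈ 0.291.

0.291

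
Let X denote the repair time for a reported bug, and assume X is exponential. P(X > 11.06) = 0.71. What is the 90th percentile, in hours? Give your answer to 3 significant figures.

74.4

e^(−λ·11.06) = 0.71 ⇒ λ = −ln(0.71)/11.06 = 0.0309666.
90th percentile: 1 − e^(−λt) = 0.9, t = −ln(0.1)/λ = 74.3571 hours.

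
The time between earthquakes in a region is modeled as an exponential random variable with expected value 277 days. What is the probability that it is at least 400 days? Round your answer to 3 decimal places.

The rate is λ = 1/277 = 0.00361011 per day.
P(X > 400) = e^(−λ·400) = e^(−1.444) ≈ 0.236.

0.236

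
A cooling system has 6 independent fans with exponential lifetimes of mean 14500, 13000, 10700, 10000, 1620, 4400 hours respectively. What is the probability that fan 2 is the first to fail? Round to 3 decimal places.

0.065

Rates: λ_i = 1/mean_i → 0.0000689655, 0.0000769231, 0.0000934579, 0.0001, 0.000617284, 0.000227273; Σλ = 0.0011839.
P(fan 2 first) = λ_2/Σλ = 0.0000769231/0.0011839 ≈ 0.065.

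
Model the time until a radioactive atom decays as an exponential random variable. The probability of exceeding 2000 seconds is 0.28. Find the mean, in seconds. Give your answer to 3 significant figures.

1570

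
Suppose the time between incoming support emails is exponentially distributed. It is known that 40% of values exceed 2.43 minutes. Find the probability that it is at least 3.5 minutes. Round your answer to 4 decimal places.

0.2672

e^(−λ·2.43) = 0.40 ⇒ λ = −ln(0.40)/2.43 = 0.377074.
P(X > 3.5) = e^(−0.377074·3.5) = e^(−1.3198) ≈ 0.2672.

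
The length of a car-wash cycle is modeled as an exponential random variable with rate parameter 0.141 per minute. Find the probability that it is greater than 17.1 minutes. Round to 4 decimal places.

0.0897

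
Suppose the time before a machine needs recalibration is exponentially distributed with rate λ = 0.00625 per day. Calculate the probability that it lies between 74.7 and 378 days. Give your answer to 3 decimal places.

0.533

P(74.7 < X < 378) = e^(−λ·74.7) − e^(−λ·378) = 0.62696 − 0.09418 ≈ 0.533.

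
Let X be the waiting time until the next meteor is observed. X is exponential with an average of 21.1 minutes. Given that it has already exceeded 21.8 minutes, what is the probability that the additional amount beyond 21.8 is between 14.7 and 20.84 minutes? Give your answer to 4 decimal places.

0.1258

The rate is λ = 1/21.1 = 0.0473934 per minute.
Memoryless: the residual past 21.8 is again Exp(λ).
P(14.7 < residual < 20.84) = e^(−λ·14.7) − e^(−λ·20.84) = 0.49824 − 0.37244 ≈ 0.1258.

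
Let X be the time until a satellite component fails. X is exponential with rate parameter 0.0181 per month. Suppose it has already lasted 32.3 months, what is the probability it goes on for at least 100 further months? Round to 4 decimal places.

The exponential is memoryless, so the remaining time is again Exp(λ): the condition X > 32.3 is irrelevant.
P(X > 100) = e^(−1.81) ≈ 0.1637.

0.1637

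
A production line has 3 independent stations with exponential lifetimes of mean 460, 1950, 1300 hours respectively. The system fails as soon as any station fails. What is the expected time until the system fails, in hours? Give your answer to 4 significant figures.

The first failure time is exponential with rate Σλ_i = 1/460 + 1/1950 + 1/1300 = 0.00345596 per hour.
E[min] = 1/Σλ = 1/0.00345596 = 289.355 hours.

289.4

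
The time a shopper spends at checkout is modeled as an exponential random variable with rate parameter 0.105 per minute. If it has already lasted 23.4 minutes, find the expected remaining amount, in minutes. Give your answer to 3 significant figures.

By memorylessness, the remaining amount past any threshold is again Exp(λ) with mean 1/λ = 9.52381 minutes.

9.52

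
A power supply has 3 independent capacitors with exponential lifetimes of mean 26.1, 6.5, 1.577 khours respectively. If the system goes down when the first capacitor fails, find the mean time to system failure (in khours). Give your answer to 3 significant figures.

The first failure time is exponential with rate Σλ_i = 1/26.1 + 1/6.5 + 1/1.577 = 0.826276 per khour.
E[min] = 1/Σλ = 1/0.826276 = 1.21025 khours.

1.21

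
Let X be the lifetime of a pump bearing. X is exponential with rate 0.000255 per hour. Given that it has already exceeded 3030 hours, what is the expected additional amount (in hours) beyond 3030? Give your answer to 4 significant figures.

By memorylessness, the remaining amount past any threshold is again Exp(λ) with mean 1/λ = 3921.57 hours.

3922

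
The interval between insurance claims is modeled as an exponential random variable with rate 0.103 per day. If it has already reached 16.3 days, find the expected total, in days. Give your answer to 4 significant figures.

26.01

By memorylessness, E[X | X > 16.3] = 16.3 + 1/λ = 16.3 + 9.70874 = 26.0087 days.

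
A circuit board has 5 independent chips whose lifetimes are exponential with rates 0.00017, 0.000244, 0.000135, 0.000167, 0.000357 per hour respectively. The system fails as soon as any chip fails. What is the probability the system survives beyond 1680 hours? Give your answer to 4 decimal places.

0.1649

The time to first failure is exponential with rate Σλ = 0.00017 + 0.000244 + 0.000135 + 0.000167 + 0.000357 = 0.001073.
P(min > 1680) = e^(−0.001073·1680) = e^(−1.8026) ≈ 0.1649.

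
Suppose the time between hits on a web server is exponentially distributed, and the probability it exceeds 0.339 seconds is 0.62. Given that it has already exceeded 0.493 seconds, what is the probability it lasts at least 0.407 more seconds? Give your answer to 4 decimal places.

From e^(−λ·0.339) = 0.62, λ = −ln(0.62)/0.339 = 1.41014.
Memoryless: P(X > 0.493+0.407 | X > 0.493) = P(X > 0.407) = e^(−1.41014·0.407) ≈ 0.5633.

0.5633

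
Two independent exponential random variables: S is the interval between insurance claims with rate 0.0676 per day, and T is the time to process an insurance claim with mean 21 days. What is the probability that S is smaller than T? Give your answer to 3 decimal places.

λ_1 = 0.0676, λ_2 = 1/21 = 0.047619.
For independent exponentials, P(S < T) = λ_1/(λ_1+λ_2) = 0.0676/0.115219 ≈ 0.587.

0.587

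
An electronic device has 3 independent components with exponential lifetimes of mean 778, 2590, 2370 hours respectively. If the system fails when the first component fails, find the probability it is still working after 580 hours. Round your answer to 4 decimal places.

0.2970

The first failure time is exponential with rate Σλ_i = 1/778 + 1/2590 + 1/2370 = 0.00209339 per hour.
P(min > 580) = e^(−0.00209339·580) = e^(−1.2142) ≈ 0.2970.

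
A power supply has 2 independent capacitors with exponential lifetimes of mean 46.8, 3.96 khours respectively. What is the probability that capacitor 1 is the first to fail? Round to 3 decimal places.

0.078

Rates: λ_i = 1/mean_i → 0.0213675, 0.252525; Σλ = 0.273893.
P(capacitor 1 first) = λ_1/Σλ = 0.0213675/0.273893 ≈ 0.078.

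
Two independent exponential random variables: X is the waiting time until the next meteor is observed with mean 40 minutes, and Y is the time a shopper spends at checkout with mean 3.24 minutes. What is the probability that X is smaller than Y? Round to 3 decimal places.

0.075

λ_1 = 1/40 = 0.025, λ_2 = 1/3.24 = 0.308642.
For independent exponentials, P(X < Y) = λ_1/(λ_1+λ_2) = 0.025/0.333642 ≈ 0.075.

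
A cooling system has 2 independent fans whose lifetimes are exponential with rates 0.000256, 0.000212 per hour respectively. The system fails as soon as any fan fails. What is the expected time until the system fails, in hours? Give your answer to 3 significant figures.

The time to first failure is exponential with rate Σλ = 0.000256 + 0.000212 = 0.000468.
E[min] = 1/Σλ = 1/0.000468 = 2136.75 hours.

2140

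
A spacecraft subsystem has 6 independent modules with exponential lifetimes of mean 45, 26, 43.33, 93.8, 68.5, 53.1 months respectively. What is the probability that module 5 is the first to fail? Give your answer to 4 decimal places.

0.1142

Rates: λ_i = 1/mean_i → 0.0222222, 0.0384615, 0.0230787, 0.010661, 0.0145985, 0.0188324; Σλ = 0.127854.
P(module 5 first) = λ_5/Σλ = 0.0145985/0.127854 ≈ 0.1142.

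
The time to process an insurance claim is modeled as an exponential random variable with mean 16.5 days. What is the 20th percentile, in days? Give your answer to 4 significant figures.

3.682

The rate is λ = 1/16.5 = 0.0606061 per day.
Set 1 − e^(−λt) = 0.2, so t = −ln(0.8)/λ = 0.22314/0.0606061 ≈ 3.68187 days.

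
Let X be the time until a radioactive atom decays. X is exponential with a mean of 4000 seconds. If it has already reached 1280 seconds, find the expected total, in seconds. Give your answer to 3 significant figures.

5280

The rate is λ = 1/4000 = 0.00025 per second.
By memorylessness, E[X | X > 1280] = 1280 + 1/λ = 1280 + 4000 = 5280 seconds.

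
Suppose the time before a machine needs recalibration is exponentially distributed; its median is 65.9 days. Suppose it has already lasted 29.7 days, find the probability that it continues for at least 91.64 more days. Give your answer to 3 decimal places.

0.381

For an exponential, median = ln(2)/λ, so λ = ln 2 / 65.9 = 0.0105182 per day.
P(X > s+t | X > s) = e^(−λ(s+t))/e^(−λs) = e^(−λt), independent of s = 29.7.
P(X > 91.64) = e^(−0.96388) ≈ 0.381.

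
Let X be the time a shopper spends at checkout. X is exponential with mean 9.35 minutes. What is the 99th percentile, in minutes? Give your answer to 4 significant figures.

43.06

The rate is λ = 1/9.35 = 0.106952 per minute.
Set 1 − e^(−λt) = 0.99, so t = −ln(0.01)/λ = 4.6052/0.106952 ≈ 43.0583 minutes.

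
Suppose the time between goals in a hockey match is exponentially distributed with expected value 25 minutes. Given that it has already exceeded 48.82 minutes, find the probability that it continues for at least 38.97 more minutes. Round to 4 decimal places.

The rate is λ = 1/25 = 0.04 per minute.
The exponential is memoryless, so the remaining time is again Exp(λ): the condition X > 48.82 is irrelevant.
P(X > 38.97) = e^(−1.5588) ≈ 0.2104.

0.2104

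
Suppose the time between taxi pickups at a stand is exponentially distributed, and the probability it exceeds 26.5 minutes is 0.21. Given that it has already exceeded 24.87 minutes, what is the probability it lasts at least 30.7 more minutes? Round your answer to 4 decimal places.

From e^(−λ·26.5) = 0.21, λ = −ln(0.21)/26.5 = 0.0588924.
Memoryless: P(X > 24.87+30.7 | X > 24.87) = P(X > 30.7) = e^(−0.0588924·30.7) ≈ 0.1640.

0.1640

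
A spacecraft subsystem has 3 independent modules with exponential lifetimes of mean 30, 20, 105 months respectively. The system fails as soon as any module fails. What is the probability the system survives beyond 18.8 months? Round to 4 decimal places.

The first failure time is exponential with rate Σλ_i = 1/30 + 1/20 + 1/105 = 0.0928571 per month.
P(min > 18.8) = e^(−0.0928571·18.8) = e^(−1.7457) ≈ 0.1745.

0.1745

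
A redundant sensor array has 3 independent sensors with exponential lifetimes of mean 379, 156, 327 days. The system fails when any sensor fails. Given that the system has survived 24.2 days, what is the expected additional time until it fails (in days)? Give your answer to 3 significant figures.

First-failure rate Σλ = 1/379 + 1/156 + 1/327 = 0.0121069.
By memorylessness the expected residual is 1/Σλ = 82.5976 days, regardless of the 24.2 already elapsed.

82.6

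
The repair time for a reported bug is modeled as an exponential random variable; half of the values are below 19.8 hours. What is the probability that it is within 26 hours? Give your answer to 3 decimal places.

For an exponential, median = ln(2)/λ, so λ = ln 2 / 19.8 = 0.0350074 per hour.
P(X ≤ 26) = 1 − e^(−λ·26) = 1 − e^(−0.91019) ≈ 0.598.

0.598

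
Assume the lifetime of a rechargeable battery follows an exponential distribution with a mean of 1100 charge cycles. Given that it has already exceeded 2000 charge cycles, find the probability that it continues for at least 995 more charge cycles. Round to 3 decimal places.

0.405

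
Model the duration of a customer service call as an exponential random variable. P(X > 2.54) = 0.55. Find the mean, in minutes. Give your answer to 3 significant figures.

e^(−λ·2.54) = 0.55 ⇒ λ = −ln(0.55)/2.54 = 0.235369.
Mean = 1/λ = 4.24865 minutes.

4.25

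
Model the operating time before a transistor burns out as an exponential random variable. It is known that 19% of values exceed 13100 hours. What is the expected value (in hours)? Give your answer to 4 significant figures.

7888

e^(−λ·13100) = 0.19 ⇒ λ = −ln(0.19)/13100 = 0.000126773.
Mean = 1/λ = 7888.09 hours.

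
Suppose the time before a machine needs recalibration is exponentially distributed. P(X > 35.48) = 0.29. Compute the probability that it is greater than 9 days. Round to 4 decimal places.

0.7305

e^(−λ·35.48) = 0.29 ⇒ λ = −ln(0.29)/35.48 = 0.0348894.
P(X > 9) = e^(−0.0348894·9) = e^(−0.314) ≈ 0.7305.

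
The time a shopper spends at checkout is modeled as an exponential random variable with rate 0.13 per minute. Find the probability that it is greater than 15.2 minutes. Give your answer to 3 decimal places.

P(X > 15.2) = e^(−λ·15.2) = e^(−1.976) ≈ 0.139.

0.139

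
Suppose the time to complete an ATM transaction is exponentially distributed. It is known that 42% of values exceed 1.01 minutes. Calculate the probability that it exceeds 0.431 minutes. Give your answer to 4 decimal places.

e^(−λ·1.01) = 0.42 ⇒ λ = −ln(0.42)/1.01 = 0.858911.
P(X > 0.431) = e^(−0.858911·0.431) = e^(−0.37019) ≈ 0.6906.

0.6906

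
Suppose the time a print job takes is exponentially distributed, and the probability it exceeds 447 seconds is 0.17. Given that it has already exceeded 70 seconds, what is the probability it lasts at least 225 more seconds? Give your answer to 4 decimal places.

0.4099

From e^(−λ·447) = 0.17, λ = −ln(0.17)/447 = 0.00396411.
Memoryless: P(X > 70+225 | X > 70) = P(X > 225) = e^(−0.00396411·225) ≈ 0.4099.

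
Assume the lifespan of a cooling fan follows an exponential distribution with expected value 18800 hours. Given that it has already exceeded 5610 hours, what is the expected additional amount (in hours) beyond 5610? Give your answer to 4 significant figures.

18800

The rate is λ = 1/18800 = 0.0000531915 per hour.
By memorylessness, the remaining amount past any threshold is again Exp(λ) with mean 1/λ = 18800 hours.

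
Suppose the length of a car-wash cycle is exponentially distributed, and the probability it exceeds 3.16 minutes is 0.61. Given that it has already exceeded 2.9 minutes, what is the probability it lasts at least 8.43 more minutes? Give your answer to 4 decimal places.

From e^(−λ·3.16) = 0.61, λ = −ln(0.61)/3.16 = 0.156423.
Memoryless: P(X > 2.9+8.43 | X > 2.9) = P(X > 8.43) = e^(−0.156423·8.43) ≈ 0.2675.

0.2675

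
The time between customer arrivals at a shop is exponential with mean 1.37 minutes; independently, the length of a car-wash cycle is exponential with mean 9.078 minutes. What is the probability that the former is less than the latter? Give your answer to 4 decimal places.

λ_1 = 1/1.37 = 0.729927, λ_2 = 1/9.078 = 0.110156.
For independent exponentials, P(the former < the latter) = λ_1/(λ_1+λ_2) = 0.729927/0.840083 ≈ 0.8689.

0.8689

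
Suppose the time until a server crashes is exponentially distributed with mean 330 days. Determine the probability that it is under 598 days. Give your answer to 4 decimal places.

0.8367

The rate is λ = 1/330 = 0.0030303 per day.
P(X ≤ 598) = 1 − e^(−λ·598) = 1 − e^(−1.8121) ≈ 0.8367.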